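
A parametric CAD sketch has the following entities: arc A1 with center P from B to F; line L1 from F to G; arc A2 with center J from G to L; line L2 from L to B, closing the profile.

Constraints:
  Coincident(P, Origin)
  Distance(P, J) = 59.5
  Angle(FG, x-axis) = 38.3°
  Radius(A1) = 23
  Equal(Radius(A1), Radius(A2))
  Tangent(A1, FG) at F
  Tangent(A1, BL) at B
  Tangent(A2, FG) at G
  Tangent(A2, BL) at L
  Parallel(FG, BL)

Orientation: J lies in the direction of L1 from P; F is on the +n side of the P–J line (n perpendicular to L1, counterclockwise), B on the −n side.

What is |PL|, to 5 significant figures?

63.791

Tangency of A1 to both parallel lines with radius 23.0 puts F and B at P ± 23.0·n: F = (-14.255, 18.050), B = (14.255, -18.050). Equal radii place G and L the same way about J: G = J + 23.0·n = (32.439, 54.927), L = J − 23.0·n = (60.949, 18.827). Then |PL| = |L − P| = 63.791.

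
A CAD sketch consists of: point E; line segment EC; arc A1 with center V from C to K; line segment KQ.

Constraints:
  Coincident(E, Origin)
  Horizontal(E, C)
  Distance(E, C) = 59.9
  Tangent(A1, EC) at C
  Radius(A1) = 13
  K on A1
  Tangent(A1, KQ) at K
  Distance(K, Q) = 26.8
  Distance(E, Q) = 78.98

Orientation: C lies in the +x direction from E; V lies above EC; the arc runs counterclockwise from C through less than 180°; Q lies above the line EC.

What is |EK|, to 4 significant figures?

74.29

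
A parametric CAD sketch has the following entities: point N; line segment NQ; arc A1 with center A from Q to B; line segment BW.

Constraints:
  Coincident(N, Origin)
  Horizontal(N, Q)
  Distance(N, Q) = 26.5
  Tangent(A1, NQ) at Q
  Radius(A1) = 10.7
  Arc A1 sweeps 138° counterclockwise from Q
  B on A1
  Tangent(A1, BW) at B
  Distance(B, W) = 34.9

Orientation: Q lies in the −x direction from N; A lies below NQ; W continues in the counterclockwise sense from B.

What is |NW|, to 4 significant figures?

42.71

N is at the origin; N and Q share the same y with |NQ| = 26.5 and Q on the −x side, so Q = (-26.50, 0.000). A1 meets NQ tangentially, so AQ is at right angles to NQ, so A = Q + (0, -10.7) = (-26.50, -10.70). On A1, Q sits at bearing 90° from A; a 138° counterclockwise sweep puts B at bearing 228°, so B = A + 10.7·(cos 228°, sin 228°) = (-33.66, -18.65). The tangent condition forces AB to be normal to BW, so BW runs along (−sin 228°, cos 228°); with |BW| = 34.9, W = (-7.724, -42.00). Then |NW| = |W − N| = 42.71.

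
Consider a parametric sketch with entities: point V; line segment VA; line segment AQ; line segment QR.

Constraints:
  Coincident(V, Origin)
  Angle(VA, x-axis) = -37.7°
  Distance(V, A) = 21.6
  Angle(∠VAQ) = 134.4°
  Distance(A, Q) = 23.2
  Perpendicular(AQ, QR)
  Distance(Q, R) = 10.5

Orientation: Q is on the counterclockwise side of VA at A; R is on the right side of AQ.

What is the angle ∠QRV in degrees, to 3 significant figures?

55.9°

V is at the origin; VA runs at -37.7° with length 21.6, so A = 21.6·(cos -37.7°, sin -37.7°) = (17.1, -13.2). ∠VAQ = 134.4°, so AQ runs at -37.7° + (180° − 134.4°) = 7.90° from the x-axis; with |AQ| = 23.2, Q = A + 23.2·(cos 7.90°, sin 7.90°) = (40.1, -10.0). AQ ⟂ QR; with |QR| = 10.5 on the right of AQ, R = Q + 10.5·(0.137, -0.991) = (41.5, -20.4). Then cos ∠QRV = RQ·RV / (|RQ||RV|), giving 55.9°.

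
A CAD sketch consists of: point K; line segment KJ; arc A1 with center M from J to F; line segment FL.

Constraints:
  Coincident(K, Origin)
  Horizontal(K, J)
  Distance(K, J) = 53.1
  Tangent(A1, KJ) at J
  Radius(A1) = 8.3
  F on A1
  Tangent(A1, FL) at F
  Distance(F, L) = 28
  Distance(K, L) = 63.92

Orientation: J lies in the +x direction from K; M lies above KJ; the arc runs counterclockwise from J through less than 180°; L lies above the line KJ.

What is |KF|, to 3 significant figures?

61.9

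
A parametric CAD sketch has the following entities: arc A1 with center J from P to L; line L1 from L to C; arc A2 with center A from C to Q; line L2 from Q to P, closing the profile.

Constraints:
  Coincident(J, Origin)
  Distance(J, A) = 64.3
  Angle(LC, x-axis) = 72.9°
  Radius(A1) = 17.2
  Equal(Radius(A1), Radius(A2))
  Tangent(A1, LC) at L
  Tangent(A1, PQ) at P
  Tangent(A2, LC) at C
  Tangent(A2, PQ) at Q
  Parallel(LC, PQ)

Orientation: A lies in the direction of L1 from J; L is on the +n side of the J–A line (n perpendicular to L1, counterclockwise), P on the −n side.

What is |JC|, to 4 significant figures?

66.56

The slot axis is L1's direction at 72.9°, so u = (cos 72.9°, sin 72.9°) = (0.2940, 0.9558) and n = (−sin 72.9°, cos 72.9°) = (-0.9558, 0.2940). J is at the origin and A lies 64.3 along u from J, so A = 64.3·u = (18.91, 61.46). Tangency of A1 to both parallel lines with radius 17.2 puts L and P at J ± 17.2·n: L = (-16.44, 5.057), P = (16.44, -5.057). Equal radii place C and Q the same way about A: C = A + 17.2·n = (2.467, 66.51), Q = A − 17.2·n = (35.35, 56.40). Then |JC| = |C − J| = 66.56.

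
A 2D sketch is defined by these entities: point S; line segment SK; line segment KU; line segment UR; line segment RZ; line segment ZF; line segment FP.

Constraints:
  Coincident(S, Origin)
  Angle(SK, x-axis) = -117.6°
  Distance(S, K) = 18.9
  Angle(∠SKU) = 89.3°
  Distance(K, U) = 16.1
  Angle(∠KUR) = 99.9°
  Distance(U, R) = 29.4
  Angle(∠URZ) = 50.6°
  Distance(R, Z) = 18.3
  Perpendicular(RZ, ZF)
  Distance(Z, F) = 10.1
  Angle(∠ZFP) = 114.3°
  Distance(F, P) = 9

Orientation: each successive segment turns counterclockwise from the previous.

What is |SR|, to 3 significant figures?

23.2

S is at the origin; SK runs at -117.6° with length 18.9, so K = (-8.76, -16.7). ∠SKU = 89.3° gives KU at -26.9° from the x-axis; with |KU| = 16.1, U = (5.60, -24.0). ∠KUR = 99.9° gives UR at 53.2° from the x-axis; with |UR| = 29.4, R = (23.2, -0.492). Then |SR| = |R − S| = 23.2.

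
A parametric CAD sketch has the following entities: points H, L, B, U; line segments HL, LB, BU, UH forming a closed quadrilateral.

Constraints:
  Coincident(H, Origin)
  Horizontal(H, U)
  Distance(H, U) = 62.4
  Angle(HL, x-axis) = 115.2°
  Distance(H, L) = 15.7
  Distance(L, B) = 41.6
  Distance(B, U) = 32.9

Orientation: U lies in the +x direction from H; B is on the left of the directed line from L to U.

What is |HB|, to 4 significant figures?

39.07

Checks: |LB| = 41.60 ✓; |BU| = 32.90 ✓.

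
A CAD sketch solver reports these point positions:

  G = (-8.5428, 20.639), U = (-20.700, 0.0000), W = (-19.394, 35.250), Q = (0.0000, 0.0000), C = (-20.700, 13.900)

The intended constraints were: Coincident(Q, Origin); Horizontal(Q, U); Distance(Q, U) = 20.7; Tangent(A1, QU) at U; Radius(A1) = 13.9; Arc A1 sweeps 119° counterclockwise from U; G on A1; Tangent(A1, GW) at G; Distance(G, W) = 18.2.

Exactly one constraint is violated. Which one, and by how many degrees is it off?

Tangent(A1, GW) at G — off by 7.60°.

Q = (0.00, 0.00) ✓; Q.y = 0.00, U.y = 0.00 ✓; |QU| = 20.70 ✓; ∠(CU, UQ) = 90.00° ✓; |CU| = 13.90 ✓; bearing(C→G) − bearing(C→U) = 119.0° ✓; |CG| = 13.90 ✓; ∠(CG, GW) = 82.40° ✗; |GW| = 18.20 ✓.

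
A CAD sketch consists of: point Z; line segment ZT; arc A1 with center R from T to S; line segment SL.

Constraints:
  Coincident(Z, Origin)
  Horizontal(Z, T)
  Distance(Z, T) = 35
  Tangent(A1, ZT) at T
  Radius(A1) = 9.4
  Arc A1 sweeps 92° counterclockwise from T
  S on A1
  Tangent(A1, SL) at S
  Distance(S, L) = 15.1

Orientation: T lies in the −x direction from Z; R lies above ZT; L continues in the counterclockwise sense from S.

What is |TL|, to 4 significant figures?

26.36

Z is at the origin; Z and T share the same y with |ZT| = 35.0 and T on the −x side, so T = (-35.00, 0.000). The tangent condition forces RT to be normal to ZT, so R = T + (0, 9.4) = (-35.00, 9.400). On A1, T sits at bearing -90° from R; a 92° counterclockwise sweep puts S at bearing 2°, so S = R + 9.4·(cos 2°, sin 2°) = (-25.61, 9.728). A1 meets SL tangentially, so RS is at right angles to SL, so SL runs along (−sin 2°, cos 2°); with |SL| = 15.1, L = (-26.13, 24.82). Then |TL| = |L − T| = 26.36.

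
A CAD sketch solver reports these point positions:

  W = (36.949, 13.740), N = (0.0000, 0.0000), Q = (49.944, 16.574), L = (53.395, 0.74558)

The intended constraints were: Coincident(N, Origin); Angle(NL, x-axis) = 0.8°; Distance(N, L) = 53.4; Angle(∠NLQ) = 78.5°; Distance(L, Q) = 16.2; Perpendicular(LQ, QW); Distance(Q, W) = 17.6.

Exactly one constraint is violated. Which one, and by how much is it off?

Distance(Q, W) = 17.6 — off by 4.30.

N = (0.00, 0.00) ✓; NL at 0.8000° ✓; |NL| = 53.40 ✓; ∠NLQ = 78.50° ✓; |LQ| = 16.20 ✓; ∠(LQ, QW) = 90.00° ✓; |QW| = 13.30 ✗.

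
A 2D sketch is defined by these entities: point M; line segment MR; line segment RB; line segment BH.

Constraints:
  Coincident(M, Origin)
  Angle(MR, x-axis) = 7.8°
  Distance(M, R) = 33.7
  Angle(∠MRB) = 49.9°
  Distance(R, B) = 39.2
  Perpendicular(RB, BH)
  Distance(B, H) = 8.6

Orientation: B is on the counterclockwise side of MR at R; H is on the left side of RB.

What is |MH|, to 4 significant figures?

24.52

M is at the origin; MR runs at 7.8° with length 33.7, so R = 33.7·(cos 7.8°, sin 7.8°) = (33.39, 4.574). ∠MRB = 49.9°, so RB runs at 7.8° + (180° − 49.9°) = 137.9° from the x-axis; with |RB| = 39.2, B = R + 39.2·(cos 137.9°, sin 137.9°) = (4.303, 30.85). The perpendicularity gives BH at right angles to RB; with |BH| = 8.6 on the left of RB, H = B + 8.6·(-0.6704, -0.7420) = (-1.463, 24.47). Then |MH| = |H − M| = 24.52.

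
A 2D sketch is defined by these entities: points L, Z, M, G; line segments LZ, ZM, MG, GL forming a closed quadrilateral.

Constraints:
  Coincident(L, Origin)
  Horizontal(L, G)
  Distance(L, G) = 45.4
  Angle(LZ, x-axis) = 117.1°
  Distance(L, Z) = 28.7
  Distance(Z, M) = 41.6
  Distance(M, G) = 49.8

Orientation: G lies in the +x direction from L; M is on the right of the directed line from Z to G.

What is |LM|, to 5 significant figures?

14.773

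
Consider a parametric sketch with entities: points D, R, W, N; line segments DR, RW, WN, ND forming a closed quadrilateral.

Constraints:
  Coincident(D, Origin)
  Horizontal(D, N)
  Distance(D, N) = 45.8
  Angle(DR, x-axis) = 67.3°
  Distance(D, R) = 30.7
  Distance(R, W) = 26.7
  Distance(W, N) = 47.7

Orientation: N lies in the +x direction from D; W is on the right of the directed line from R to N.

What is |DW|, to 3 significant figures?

5.50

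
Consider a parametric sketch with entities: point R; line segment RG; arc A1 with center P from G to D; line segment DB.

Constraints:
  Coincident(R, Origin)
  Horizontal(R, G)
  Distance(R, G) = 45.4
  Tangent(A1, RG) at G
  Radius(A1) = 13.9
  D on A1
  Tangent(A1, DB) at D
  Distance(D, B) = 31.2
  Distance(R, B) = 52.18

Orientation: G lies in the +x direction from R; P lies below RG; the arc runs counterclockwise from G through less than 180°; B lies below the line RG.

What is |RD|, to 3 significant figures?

34.0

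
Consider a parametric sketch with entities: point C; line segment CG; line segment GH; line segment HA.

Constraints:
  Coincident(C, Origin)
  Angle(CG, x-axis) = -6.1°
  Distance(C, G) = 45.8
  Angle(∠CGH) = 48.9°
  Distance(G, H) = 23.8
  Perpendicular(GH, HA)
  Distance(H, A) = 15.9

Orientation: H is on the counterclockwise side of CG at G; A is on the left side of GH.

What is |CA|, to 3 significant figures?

19.7

∠CGH = 48.9°, so GH runs at -6.1° + (180° − 48.9°) = 125° from the x-axis; with |GH| = 23.8, H = G + 23.8·(cos 125°, sin 125°) = (31.9, 14.6). GH is perpendicular to HA; with |HA| = 15.9 on the left of GH, A = H + 15.9·(-0.819, -0.574) = (18.9, 5.51). Then |CA| = |A − C| = 19.7.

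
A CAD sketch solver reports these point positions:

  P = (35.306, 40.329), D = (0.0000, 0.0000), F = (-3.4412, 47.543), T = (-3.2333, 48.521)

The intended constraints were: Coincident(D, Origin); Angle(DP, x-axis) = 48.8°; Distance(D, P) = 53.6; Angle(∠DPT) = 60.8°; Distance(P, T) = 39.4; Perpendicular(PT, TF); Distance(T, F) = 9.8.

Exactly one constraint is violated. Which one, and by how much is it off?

Distance(T, F) = 9.8 — off by 8.80.

D = (0.00, 0.00) ✓; DP at 48.80° ✓; |DP| = 53.60 ✓; ∠DPT = 60.80° ✓; |PT| = 39.40 ✓; ∠(PT, TF) = 90.00° ✓; |TF| = 0.9999 ✗.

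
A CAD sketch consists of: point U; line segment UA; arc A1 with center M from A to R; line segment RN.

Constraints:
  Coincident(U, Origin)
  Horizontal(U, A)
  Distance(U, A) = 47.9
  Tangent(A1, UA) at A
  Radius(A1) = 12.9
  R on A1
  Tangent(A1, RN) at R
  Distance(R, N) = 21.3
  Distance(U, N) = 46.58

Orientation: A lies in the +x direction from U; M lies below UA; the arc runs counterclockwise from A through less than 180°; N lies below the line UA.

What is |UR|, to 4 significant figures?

36.95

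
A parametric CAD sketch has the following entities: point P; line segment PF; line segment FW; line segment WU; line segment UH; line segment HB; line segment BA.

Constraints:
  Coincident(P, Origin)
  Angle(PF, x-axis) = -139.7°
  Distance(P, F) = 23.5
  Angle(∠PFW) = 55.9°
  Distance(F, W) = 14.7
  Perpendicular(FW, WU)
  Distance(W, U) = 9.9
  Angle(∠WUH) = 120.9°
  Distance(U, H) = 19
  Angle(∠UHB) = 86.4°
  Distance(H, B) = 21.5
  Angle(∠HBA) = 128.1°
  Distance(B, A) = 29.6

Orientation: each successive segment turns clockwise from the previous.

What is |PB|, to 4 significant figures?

31.06

P is at the origin; PF runs at -139.7° with length 23.5, so F = (-17.92, -15.20). ∠PFW = 55.9° gives FW at 96.20° from the x-axis; with |FW| = 14.7, W = (-19.51, -0.5855). FW ⟂ WU, so WU runs at 6.200°; with |WU| = 9.9, U = (-9.668, 0.4837). ∠WUH = 120.9° gives UH at -52.90° from the x-axis; with |UH| = 19.0, H = (1.793, -14.67). ∠UHB = 86.4° gives HB at -146.5° from the x-axis; with |HB| = 21.5, B = (-16.14, -26.54). Then |PB| = |B − P| = 31.06.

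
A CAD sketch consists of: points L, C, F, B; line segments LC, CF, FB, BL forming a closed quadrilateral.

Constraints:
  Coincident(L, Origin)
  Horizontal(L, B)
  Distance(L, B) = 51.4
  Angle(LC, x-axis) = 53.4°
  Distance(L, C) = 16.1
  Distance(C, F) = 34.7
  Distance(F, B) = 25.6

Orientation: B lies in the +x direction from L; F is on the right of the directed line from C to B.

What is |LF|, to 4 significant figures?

33.89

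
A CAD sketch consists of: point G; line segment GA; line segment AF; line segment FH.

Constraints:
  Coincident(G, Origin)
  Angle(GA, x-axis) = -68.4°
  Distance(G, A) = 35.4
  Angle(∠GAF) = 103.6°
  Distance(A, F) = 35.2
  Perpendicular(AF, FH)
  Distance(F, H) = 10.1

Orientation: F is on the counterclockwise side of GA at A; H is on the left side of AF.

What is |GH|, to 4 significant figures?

49.85

G is at the origin; GA runs at -68.4° with length 35.4, so A = 35.4·(cos -68.4°, sin -68.4°) = (13.03, -32.91). ∠GAF = 103.6°, so AF runs at -68.4° + (180° − 103.6°) = 8.000° from the x-axis; with |AF| = 35.2, F = A + 35.2·(cos 8.000°, sin 8.000°) = (47.89, -28.02). AF is perpendicular to FH; with |FH| = 10.1 on the left of AF, H = F + 10.1·(-0.1392, 0.9903) = (46.48, -18.01). Then |GH| = |H − G| = 49.85.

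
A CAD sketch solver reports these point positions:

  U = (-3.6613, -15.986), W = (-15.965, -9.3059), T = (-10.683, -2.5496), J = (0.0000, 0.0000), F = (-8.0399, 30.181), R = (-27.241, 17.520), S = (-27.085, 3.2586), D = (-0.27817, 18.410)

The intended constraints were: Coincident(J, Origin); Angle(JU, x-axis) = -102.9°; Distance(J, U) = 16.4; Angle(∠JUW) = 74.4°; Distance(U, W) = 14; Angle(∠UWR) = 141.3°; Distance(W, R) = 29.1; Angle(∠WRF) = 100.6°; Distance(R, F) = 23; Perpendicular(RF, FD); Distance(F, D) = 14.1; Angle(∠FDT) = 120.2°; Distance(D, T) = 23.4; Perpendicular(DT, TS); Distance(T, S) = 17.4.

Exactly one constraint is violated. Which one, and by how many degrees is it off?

Perpendicular(DT, TS) — off by 6.90°.

J = (0.00, 0.00) ✓; JU at -102.9° ✓; |JU| = 16.40 ✓; ∠JUW = 74.40° ✓; |UW| = 14.00 ✓; ∠UWR = 141.3° ✓; |WR| = 29.10 ✓; ∠WRF = 100.6° ✓; |RF| = 23.00 ✓; ∠(RF, FD) = 90.00° ✓; |FD| = 14.10 ✓; ∠FDT = 120.2° ✓; |DT| = 23.40 ✓; ∠(DT, TS) = 83.10° ✗; |TS| = 17.40 ✓.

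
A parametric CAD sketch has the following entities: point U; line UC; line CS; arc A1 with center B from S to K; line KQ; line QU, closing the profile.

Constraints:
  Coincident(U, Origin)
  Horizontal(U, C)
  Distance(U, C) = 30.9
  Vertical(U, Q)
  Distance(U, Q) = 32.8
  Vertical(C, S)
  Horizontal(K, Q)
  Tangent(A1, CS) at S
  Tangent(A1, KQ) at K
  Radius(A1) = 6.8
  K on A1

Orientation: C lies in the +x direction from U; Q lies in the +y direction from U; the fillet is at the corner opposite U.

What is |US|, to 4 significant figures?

40.38

U is at the origin; U and C share the same y with |UC| = 30.9 and C on the +x side, so C = (30.90, 0.000). UQ is vertical with |UQ| = 32.8 and Q on the +y side, so Q = (0.000, 32.80). The virtual corner opposite U is at (30.90, 32.80). A1 meets CS tangentially, so BS is at right angles to CS and since A1 is tangent to KQ there, BK ⟂ KQ, with radius 6.8, so the center B sits 6.8 in from both sides at B = (24.10, 26.00). That places the tangent points at S = (30.90, 26.00) on CS and K = (24.10, 32.80) on KQ. Then |US| = |S − U| = 40.38.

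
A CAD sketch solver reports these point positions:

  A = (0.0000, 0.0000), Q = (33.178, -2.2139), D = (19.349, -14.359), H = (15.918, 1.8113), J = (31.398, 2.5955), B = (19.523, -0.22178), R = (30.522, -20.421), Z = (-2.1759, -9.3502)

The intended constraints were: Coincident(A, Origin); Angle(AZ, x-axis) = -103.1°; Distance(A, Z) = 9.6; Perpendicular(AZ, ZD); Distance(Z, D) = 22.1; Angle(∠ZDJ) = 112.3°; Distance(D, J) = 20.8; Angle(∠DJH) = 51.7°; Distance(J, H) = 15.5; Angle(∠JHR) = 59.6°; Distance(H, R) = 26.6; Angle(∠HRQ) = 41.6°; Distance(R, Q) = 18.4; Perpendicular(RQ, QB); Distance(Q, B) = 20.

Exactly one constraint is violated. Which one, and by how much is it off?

Distance(Q, B) = 20 — off by 6.20.

A = (0.00, 0.00) ✓; AZ at -103.1° ✓; |AZ| = 9.600 ✓; ∠(AZ, ZD) = 90.00° ✓; |ZD| = 22.10 ✓; ∠ZDJ = 112.3° ✓; |DJ| = 20.80 ✓; ∠DJH = 51.70° ✓; |JH| = 15.50 ✓; ∠JHR = 59.60° ✓; |HR| = 26.60 ✓; ∠HRQ = 41.60° ✓; |RQ| = 18.40 ✓; ∠(RQ, QB) = 90.00° ✓; |QB| = 13.80 ✗.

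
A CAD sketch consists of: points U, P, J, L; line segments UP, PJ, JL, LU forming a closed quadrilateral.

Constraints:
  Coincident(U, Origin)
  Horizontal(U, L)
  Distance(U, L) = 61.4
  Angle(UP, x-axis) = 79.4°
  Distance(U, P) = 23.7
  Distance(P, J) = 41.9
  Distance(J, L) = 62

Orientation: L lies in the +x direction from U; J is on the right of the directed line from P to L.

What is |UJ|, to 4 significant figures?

18.69

Checks: |PJ| = 41.90 ✓; |JL| = 62.00 ✓.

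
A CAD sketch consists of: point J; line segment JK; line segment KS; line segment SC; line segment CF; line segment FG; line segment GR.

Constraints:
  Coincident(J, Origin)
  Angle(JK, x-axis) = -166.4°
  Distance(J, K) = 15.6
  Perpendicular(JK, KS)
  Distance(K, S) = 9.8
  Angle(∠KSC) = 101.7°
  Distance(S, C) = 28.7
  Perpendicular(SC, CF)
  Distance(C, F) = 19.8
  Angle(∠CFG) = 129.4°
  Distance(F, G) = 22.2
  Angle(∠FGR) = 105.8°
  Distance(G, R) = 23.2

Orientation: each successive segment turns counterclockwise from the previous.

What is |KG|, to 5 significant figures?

27.809

J is at the origin; JK runs at -166.4° with length 15.6, so K = (-15.163, -3.6682). JK is perpendicular to KS, so KS runs at -76.400°; with |KS| = 9.8, S = (-12.858, -13.193). ∠KSC = 101.7° gives SC at 1.9000° from the x-axis; with |SC| = 28.7, C = (15.826, -12.242). SC is perpendicular to CF, so CF runs at 91.900°; with |CF| = 19.8, F = (15.170, 7.5472). ∠CFG = 129.4° gives FG at 142.50° from the x-axis; with |FG| = 22.2, G = (-2.4429, 21.062). Then |KG| = |G − K| = 27.809.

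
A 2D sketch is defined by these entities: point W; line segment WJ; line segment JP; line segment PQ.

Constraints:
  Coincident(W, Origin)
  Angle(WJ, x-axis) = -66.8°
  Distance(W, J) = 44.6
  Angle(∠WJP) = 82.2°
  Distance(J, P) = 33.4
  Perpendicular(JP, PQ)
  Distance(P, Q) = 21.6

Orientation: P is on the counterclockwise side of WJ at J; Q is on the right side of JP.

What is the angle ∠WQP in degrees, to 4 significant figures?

22.57°

W is at the origin; WJ runs at -66.8° with length 44.6, so J = 44.6·(cos -66.8°, sin -66.8°) = (17.57, -40.99). ∠WJP = 82.2°, so JP runs at -66.8° + (180° − 82.2°) = 31.00° from the x-axis; with |JP| = 33.4, P = J + 33.4·(cos 31.00°, sin 31.00°) = (46.20, -23.79). JP ⟂ PQ; with |PQ| = 21.6 on the right of JP, Q = P + 21.6·(0.5150, -0.8572) = (57.32, -42.31). Then cos ∠WQP = QW·QP / (|QW||QP|), giving 22.57°.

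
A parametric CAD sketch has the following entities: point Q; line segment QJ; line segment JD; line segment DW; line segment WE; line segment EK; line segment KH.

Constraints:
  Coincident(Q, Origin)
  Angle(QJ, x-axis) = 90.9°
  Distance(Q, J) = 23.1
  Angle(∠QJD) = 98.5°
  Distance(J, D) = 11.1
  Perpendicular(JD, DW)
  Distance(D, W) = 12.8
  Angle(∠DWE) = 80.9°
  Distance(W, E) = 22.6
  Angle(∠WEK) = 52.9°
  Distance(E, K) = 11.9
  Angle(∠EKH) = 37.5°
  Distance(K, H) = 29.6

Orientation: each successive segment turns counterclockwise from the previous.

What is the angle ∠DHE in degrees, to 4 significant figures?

42.11°

Q is at the origin; QJ runs at 90.9° with length 23.1, so J = (-0.3628, 23.10). ∠QJD = 98.5° gives JD at 172.4° from the x-axis; with |JD| = 11.1, D = (-11.37, 24.57). JD ⟂ DW, so DW runs at -97.60°; with |DW| = 12.8, W = (-13.06, 11.88). ∠DWE = 80.9° gives WE at 1.500° from the x-axis; with |WE| = 22.6, E = (9.534, 12.47). ∠WEK = 52.9° gives EK at 128.6° from the x-axis; with |EK| = 11.9, K = (2.110, 21.77). ∠EKH = 37.5° gives KH at -88.90° from the x-axis; with |KH| = 29.6, H = (2.678, -7.825). Then cos ∠DHE = HD·HE / (|HD||HE|), giving 42.11°.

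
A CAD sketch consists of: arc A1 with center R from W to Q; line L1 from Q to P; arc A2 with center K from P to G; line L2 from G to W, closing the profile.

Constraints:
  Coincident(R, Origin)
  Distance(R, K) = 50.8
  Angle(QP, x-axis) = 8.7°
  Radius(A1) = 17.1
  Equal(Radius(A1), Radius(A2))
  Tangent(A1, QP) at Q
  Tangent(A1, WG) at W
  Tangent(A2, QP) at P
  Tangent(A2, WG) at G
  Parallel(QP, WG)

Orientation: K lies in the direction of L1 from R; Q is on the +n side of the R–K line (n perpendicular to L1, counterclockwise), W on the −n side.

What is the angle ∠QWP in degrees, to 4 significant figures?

56.05°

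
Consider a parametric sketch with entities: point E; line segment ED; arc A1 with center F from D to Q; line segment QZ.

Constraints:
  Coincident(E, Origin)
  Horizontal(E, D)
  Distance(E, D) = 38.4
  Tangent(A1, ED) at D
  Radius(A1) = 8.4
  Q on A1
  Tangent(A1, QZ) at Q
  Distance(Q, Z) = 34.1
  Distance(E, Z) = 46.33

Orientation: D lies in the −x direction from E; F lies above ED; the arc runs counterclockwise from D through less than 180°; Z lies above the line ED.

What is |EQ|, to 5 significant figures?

30.909

Checks: |FQ| = 8.400 ✓; ∠(FQ, QZ) = 90.00° ✓; |QZ| = 34.10 ✓; |EZ| = 46.33 ✓.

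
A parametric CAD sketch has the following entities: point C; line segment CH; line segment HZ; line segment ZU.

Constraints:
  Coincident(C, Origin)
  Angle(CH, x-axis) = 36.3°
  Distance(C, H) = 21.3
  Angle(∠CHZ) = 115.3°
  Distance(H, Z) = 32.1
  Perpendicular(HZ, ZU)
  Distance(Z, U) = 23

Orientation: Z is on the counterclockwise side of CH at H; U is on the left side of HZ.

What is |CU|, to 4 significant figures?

41.37

C is at the origin; CH runs at 36.3° with length 21.3, so H = 21.3·(cos 36.3°, sin 36.3°) = (17.17, 12.61). ∠CHZ = 115.3°, so HZ runs at 36.3° + (180° − 115.3°) = 101.0° from the x-axis; with |HZ| = 32.1, Z = H + 32.1·(cos 101.0°, sin 101.0°) = (11.04, 44.12). The perpendicularity gives ZU at right angles to HZ; with |ZU| = 23.0 on the left of HZ, U = Z + 23.0·(-0.9816, -0.1908) = (-11.54, 39.73). Then |CU| = |U − C| = 41.37.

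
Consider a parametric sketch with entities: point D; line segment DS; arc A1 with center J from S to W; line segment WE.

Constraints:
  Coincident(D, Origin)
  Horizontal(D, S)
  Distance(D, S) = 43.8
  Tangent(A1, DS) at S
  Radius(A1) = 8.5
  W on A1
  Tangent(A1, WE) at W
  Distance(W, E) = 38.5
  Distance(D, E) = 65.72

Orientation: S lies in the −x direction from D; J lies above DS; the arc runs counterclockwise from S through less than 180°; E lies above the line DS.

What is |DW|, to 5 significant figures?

37.100

Checks: |JW| = 8.500 ✓; ∠(JW, WE) = 90.00° ✓; |WE| = 38.50 ✓; |DE| = 65.72 ✓.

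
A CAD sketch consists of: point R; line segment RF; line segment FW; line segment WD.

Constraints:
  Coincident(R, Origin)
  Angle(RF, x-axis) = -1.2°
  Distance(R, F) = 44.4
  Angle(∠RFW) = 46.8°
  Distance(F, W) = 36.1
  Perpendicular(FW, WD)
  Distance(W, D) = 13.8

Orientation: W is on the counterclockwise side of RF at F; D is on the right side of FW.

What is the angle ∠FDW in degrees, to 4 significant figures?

69.08°

R is at the origin; RF runs at -1.2° with length 44.4, so F = 44.4·(cos -1.2°, sin -1.2°) = (44.39, -0.9298). ∠RFW = 46.8°, so FW runs at -1.2° + (180° − 46.8°) = 132.0° from the x-axis; with |FW| = 36.1, W = F + 36.1·(cos 132.0°, sin 132.0°) = (20.23, 25.90). FW ⟂ WD; with |WD| = 13.8 on the right of FW, D = W + 13.8·(0.7431, 0.6691) = (30.49, 35.13). Then cos ∠FDW = DF·DW / (|DF||DW|), giving 69.08°.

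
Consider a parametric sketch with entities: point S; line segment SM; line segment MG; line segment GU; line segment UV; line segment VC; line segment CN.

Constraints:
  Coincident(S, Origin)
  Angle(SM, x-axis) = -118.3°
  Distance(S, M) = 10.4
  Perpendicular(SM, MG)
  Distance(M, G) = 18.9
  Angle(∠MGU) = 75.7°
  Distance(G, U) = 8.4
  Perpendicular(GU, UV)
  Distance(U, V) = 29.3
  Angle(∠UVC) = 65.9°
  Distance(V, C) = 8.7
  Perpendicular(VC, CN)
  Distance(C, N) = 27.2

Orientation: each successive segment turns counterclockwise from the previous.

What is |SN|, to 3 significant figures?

15.2

S is at the origin; SM runs at -118.3° with length 10.4, so M = (-4.93, -9.16). SM is perpendicular to MG, so MG runs at -28.3°; with |MG| = 18.9, G = (11.7, -18.1). ∠MGU = 75.7° gives GU at 76.0° from the x-axis; with |GU| = 8.4, U = (13.7, -9.97). GU ⟂ UV, so UV runs at 166°; with |UV| = 29.3, V = (-14.7, -2.88). ∠UVC = 65.9° gives VC at -79.9° from the x-axis; with |VC| = 8.7, C = (-13.2, -11.4). The perpendicularity gives CN at right angles to VC, so CN runs at 10.1°; with |CN| = 27.2, N = (13.6, -6.67). Then |SN| = |N − S| = 15.2.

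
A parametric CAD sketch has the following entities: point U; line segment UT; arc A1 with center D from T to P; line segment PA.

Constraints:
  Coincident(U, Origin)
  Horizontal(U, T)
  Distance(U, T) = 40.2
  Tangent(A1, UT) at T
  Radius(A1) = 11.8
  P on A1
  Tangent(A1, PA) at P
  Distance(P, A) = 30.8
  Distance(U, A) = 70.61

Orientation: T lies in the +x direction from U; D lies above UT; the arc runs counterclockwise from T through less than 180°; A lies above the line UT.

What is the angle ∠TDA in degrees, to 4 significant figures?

145.5°

U is at the origin; UT is horizontal with |UT| = 40.2 and T on the +x side, so T = (40.20, 0.000). Tangency of A1 to UT means the radius DT is perpendicular to UT, so D = T + (0, 11.8) = (40.20, 11.80). Since DP ⟂ PA (tangency), |DA| = √(11.8² + 30.8²) = 32.98 regardless of where P sits on A1. So A lies on both circle(U, 70.61) and circle(D, 32.98); the above-UT intersection is A = (58.87, 38.99). P is the foot of the tangent from A: P = (51.67, 9.044).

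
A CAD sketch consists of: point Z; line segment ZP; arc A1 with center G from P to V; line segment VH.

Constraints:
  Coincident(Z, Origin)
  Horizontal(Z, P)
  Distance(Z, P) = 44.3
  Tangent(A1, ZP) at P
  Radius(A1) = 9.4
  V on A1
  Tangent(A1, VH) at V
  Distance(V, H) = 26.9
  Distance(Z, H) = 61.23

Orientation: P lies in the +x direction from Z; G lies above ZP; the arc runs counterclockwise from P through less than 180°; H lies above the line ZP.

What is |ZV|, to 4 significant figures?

54.69

Checks: Z.y = 0.00, P.y = 0.00 ✓; |GV| = 9.400 ✓; ∠(GV, VH) = 90.00° ✓; |VH| = 26.90 ✓; |ZH| = 61.23 ✓.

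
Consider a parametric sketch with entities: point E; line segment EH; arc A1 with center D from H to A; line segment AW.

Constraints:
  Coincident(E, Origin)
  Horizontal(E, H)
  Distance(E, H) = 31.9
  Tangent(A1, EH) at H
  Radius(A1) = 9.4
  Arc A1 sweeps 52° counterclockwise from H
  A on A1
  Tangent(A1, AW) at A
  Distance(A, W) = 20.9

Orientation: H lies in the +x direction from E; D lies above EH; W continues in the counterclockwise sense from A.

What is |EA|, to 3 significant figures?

39.5

Tangency of A1 to EH means the radius DH is perpendicular to EH, so D = H + (0, 9.4) = (31.9, 9.40). On A1, H sits at bearing -90° from D; a 52° counterclockwise sweep puts A at bearing -38°, so A = D + 9.4·(cos -38°, sin -38°) = (39.3, 3.61). Then |EA| = |A − E| = 39.5.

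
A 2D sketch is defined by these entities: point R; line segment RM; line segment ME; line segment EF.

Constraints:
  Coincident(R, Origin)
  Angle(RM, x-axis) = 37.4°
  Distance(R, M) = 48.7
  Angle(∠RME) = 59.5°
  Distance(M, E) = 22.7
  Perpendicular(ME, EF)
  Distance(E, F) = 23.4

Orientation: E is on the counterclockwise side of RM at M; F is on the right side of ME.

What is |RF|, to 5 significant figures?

65.392

R is at the origin; RM runs at 37.4° with length 48.7, so M = 48.7·(cos 37.4°, sin 37.4°) = (38.688, 29.579). ∠RME = 59.5°, so ME runs at 37.4° + (180° − 59.5°) = 157.90° from the x-axis; with |ME| = 22.7, E = M + 22.7·(cos 157.90°, sin 157.90°) = (17.656, 38.119). The perpendicularity gives EF at right angles to ME; with |EF| = 23.4 on the right of ME, F = E + 23.4·(0.37622, 0.92653) = (26.459, 59.800). Then |RF| = |F − R| = 65.392.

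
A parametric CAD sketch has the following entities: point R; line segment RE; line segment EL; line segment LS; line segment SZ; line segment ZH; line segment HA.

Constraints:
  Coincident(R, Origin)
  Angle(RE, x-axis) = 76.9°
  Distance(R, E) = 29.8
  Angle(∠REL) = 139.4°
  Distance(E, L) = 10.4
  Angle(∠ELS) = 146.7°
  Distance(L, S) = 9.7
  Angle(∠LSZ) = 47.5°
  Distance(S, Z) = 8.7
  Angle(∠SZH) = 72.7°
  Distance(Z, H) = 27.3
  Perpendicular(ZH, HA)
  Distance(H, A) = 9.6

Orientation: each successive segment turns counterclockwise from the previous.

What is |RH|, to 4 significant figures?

52.00

R is at the origin; RE runs at 76.9° with length 29.8, so E = (6.754, 29.02). ∠REL = 139.4° gives EL at 117.5° from the x-axis; with |EL| = 10.4, L = (1.952, 38.25). ∠ELS = 146.7° gives LS at 150.8° from the x-axis; with |LS| = 9.7, S = (-6.515, 42.98). ∠LSZ = 47.5° gives SZ at -76.70° from the x-axis; with |SZ| = 8.7, Z = (-4.514, 34.51). ∠SZH = 72.7° gives ZH at 30.60° from the x-axis; with |ZH| = 27.3, H = (18.98, 48.41). Then |RH| = |H − R| = 52.00.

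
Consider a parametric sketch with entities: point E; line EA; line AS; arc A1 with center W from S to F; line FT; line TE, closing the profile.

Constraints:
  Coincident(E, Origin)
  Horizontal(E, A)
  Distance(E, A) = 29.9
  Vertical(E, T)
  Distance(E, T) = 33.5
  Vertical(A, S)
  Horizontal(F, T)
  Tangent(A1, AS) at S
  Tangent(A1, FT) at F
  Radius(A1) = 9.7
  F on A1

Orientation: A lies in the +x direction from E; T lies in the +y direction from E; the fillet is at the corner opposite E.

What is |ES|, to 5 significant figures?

38.216

E is at the origin; EA is horizontal with |EA| = 29.9 and A on the +x side, so A = (29.900, 0.0000). E and T share the same x with |ET| = 33.5 and T on the +y side, so T = (0.0000, 33.500). The virtual corner opposite E is at (29.900, 33.500). The tangent condition forces WS to be normal to AS and tangency of A1 to FT means the radius WF is perpendicular to FT, with radius 9.7, so the center W sits 9.7 in from both sides at W = (20.200, 23.800). That places the tangent points at S = (29.900, 23.800) on AS and F = (20.200, 33.500) on FT. Then |ES| = |S − E| = 38.216.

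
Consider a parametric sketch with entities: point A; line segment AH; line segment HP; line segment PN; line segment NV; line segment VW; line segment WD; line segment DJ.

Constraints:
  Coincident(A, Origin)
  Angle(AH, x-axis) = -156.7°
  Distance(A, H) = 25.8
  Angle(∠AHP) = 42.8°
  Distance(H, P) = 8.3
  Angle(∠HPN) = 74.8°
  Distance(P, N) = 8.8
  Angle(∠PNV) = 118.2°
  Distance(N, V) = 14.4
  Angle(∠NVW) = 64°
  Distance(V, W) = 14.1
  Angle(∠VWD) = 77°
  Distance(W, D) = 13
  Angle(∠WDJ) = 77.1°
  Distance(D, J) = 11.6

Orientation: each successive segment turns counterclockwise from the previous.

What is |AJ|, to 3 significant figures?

20.0

A is at the origin; AH runs at -156.7° with length 25.8, so H = (-23.7, -10.2). ∠AHP = 42.8° gives HP at -19.5° from the x-axis; with |HP| = 8.3, P = (-15.9, -13.0). ∠HPN = 74.8° gives PN at 85.7° from the x-axis; with |PN| = 8.8, N = (-15.2, -4.20). ∠PNV = 118.2° gives NV at 148° from the x-axis; with |NV| = 14.4, V = (-27.4, 3.54). ∠NVW = 64.0° gives VW at -96.5° from the x-axis; with |VW| = 14.1, W = (-29.0, -10.5). ∠VWD = 77.0° gives WD at 6.50° from the x-axis; with |WD| = 13.0, D = (-16.0, -9.00). ∠WDJ = 77.1° gives DJ at 109° from the x-axis; with |DJ| = 11.6, J = (-19.9, 1.94). Then |AJ| = |J − A| = 20.0.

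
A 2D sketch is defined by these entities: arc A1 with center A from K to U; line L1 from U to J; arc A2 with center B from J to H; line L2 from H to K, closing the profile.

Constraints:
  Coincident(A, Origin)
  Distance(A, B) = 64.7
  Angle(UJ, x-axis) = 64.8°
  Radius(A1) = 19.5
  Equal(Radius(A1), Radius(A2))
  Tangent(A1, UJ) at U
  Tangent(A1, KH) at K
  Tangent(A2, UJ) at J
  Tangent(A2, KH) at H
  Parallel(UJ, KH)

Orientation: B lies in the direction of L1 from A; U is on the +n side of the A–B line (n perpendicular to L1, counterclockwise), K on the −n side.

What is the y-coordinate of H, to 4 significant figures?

50.24

The slot axis is L1's direction at 64.8°, so u = (cos 64.8°, sin 64.8°) = (0.4258, 0.9048) and n = (−sin 64.8°, cos 64.8°) = (-0.9048, 0.4258). A is at the origin and B lies 64.7 along u from A, so B = 64.7·u = (27.55, 58.54). Tangency of A1 to both parallel lines with radius 19.5 puts U and K at A ± 19.5·n: U = (-17.64, 8.303), K = (17.64, -8.303). Equal radii place J and H the same way about B: J = B + 19.5·n = (9.904, 66.85), H = B − 19.5·n = (45.19, 50.24). So H.y = 50.24.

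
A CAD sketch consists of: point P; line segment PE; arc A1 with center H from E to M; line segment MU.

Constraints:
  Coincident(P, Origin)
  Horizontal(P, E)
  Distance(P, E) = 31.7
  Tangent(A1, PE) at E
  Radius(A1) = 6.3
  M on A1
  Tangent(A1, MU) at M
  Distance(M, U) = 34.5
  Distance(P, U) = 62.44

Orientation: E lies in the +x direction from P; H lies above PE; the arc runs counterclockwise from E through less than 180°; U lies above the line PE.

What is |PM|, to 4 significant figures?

37.63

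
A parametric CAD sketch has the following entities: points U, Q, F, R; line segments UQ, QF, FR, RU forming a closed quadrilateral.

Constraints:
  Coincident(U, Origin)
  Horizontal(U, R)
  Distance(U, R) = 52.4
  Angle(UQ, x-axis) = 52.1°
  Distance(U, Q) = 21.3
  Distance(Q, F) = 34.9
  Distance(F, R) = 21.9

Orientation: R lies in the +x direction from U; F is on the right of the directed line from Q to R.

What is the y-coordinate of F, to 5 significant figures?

-11.367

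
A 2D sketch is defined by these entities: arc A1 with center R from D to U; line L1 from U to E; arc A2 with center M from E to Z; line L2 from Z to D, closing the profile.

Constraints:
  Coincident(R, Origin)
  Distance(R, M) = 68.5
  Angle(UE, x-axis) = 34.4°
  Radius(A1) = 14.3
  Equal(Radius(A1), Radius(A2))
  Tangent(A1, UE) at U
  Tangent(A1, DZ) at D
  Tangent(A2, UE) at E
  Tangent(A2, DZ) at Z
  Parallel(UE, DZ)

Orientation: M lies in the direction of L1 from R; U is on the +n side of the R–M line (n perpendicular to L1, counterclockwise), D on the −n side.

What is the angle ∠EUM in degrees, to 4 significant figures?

11.79°

The slot axis is L1's direction at 34.4°, so u = (cos 34.4°, sin 34.4°) = (0.8251, 0.5650) and n = (−sin 34.4°, cos 34.4°) = (-0.5650, 0.8251). R is at the origin and M lies 68.5 along u from R, so M = 68.5·u = (56.52, 38.70). Tangency of A1 to both parallel lines with radius 14.3 puts U and D at R ± 14.3·n: U = (-8.079, 11.80), D = (8.079, -11.80). Equal radii place E and Z the same way about M: E = M + 14.3·n = (48.44, 50.50), Z = M − 14.3·n = (64.60, 26.90). Then cos ∠EUM = UE·UM / (|UE||UM|), giving 11.79°.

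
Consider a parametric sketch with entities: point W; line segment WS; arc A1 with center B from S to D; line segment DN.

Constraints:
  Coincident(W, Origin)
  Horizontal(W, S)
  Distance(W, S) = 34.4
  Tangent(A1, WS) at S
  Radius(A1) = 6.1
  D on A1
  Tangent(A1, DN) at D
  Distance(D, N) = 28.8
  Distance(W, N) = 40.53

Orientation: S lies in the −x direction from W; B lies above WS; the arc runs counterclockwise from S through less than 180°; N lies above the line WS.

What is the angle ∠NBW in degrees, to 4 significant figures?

77.52°

Checks: |WS| = 34.40 ✓; |BD| = 6.100 ✓; ∠(BD, DN) = 90.00° ✓; |DN| = 28.80 ✓; |WN| = 40.53 ✓.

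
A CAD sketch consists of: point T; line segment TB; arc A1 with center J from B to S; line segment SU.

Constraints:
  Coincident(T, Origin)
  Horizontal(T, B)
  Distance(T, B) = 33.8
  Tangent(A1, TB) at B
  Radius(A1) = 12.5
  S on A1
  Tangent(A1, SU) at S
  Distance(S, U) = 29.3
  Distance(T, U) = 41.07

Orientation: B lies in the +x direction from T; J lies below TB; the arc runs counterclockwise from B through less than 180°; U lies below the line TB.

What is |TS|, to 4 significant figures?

23.69

Checks: |JS| = 12.50 ✓; ∠(JS, SU) = 90.00° ✓; |SU| = 29.30 ✓; |TU| = 41.07 ✓.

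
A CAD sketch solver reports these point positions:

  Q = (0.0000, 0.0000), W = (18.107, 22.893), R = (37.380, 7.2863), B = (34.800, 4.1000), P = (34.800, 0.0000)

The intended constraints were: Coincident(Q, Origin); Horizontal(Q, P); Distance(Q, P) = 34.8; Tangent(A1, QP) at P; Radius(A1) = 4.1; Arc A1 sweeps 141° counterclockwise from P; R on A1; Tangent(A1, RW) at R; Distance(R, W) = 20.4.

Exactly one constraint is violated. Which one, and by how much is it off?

Distance(R, W) = 20.4 — off by 4.40.

Q = (0.00, 0.00) ✓; Q.y = 0.00, P.y = 0.00 ✓; |QP| = 34.80 ✓; ∠(BP, PQ) = 90.00° ✓; |BP| = 4.100 ✓; bearing(B→R) − bearing(B→P) = 141.0° ✓; |BR| = 4.100 ✓; ∠(BR, RW) = 90.00° ✓; |RW| = 24.80 ✗.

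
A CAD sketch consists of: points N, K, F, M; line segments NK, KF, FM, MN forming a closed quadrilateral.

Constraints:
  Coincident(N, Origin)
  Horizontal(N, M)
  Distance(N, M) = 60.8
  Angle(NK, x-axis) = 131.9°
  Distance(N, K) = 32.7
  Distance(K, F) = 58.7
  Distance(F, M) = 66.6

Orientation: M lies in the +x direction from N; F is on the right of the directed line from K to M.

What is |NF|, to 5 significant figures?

29.687

N is at the origin; N and M share the same y with |NM| = 60.8 and M in +x, so M = (60.8, 0). NK runs at 131.9° with |NK| = 32.7, so K = (-21.838, 24.339). F is determined by |KF| = 58.7 and |FM| = 66.6 together: it lies at the intersection of circle(K, 58.7) and circle(M, 66.6). With |KM| = 86.148, the foot of the radical line on KM is 37.329 from K and the perpendicular offset is √(58.7² − 37.329²) = 45.302. Taking the right-of-KM solution: F = (1.1709, -29.664).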